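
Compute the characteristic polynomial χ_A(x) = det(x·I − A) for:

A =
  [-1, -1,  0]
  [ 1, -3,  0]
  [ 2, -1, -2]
x^3 + 6*x^2 + 12*x + 8

Expanding det(x·I − A) (e.g. by cofactor expansion or by noting that A is similar to its Jordan form J, which has the same characteristic polynomial as A) gives
  χ_A(x) = x^3 + 6*x^2 + 12*x + 8
which factors as (x + 2)^3. The eigenvalues (with algebraic multiplicities) are λ = -2 with multiplicity 3.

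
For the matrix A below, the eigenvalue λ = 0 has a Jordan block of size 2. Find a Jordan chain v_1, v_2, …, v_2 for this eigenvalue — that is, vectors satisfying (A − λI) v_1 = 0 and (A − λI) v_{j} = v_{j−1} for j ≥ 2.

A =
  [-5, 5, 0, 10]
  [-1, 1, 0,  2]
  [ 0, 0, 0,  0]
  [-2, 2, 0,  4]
A Jordan chain for λ = 0 of length 2:
v_1 = (-5, -1, 0, -2)ᵀ
v_2 = (1, 0, 0, 0)ᵀ

Let N = A − (0)·I. We want v_2 with N^2 v_2 = 0 but N^1 v_2 ≠ 0; then v_{j-1} := N · v_j for j = 2, …, 2.

Pick v_2 = (1, 0, 0, 0)ᵀ.
Then v_1 = N · v_2 = (-5, -1, 0, -2)ᵀ.

Sanity check: (A − (0)·I) v_1 = (0, 0, 0, 0)ᵀ = 0. ✓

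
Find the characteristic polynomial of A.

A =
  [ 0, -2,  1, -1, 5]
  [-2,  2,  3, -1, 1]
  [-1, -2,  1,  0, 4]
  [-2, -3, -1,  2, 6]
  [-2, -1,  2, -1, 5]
x^5 - 10*x^4 + 40*x^3 - 80*x^2 + 80*x - 32

Expanding det(x·I − A) (e.g. by cofactor expansion or by noting that A is similar to its Jordan form J, which has the same characteristic polynomial as A) gives
  χ_A(x) = x^5 - 10*x^4 + 40*x^3 - 80*x^2 + 80*x - 32
which factors as (x - 2)^5. The eigenvalues (with algebraic multiplicities) are λ = 2 with multiplicity 5.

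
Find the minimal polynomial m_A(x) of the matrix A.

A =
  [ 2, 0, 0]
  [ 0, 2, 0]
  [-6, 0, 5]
x^2 - 7*x + 10

The characteristic polynomial is χ_A(x) = (x - 5)*(x - 2)^2, so the eigenvalues are known. The minimal polynomial is
  m_A(x) = Π_λ (x − λ)^{k_λ}
where k_λ is the size of the *largest* Jordan block for λ (equivalently, the smallest k with (A − λI)^k v = 0 for every generalised eigenvector v of λ).

  λ = 2: largest Jordan block has size 1, contributing (x − 2)
  λ = 5: largest Jordan block has size 1, contributing (x − 5)

So m_A(x) = (x - 5)*(x - 2) = x^2 - 7*x + 10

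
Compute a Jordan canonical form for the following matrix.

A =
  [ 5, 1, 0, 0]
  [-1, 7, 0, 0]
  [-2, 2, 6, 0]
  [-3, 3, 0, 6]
J_2(6) ⊕ J_1(6) ⊕ J_1(6)

The characteristic polynomial is
  det(x·I − A) = x^4 - 24*x^3 + 216*x^2 - 864*x + 1296 = (x - 6)^4

Eigenvalues and multiplicities (the geometric multiplicity of λ is n − rank(A − λI), which equals the number of Jordan blocks for λ):
  λ = 6: algebraic multiplicity = 4, geometric multiplicity = 3

Determining the block sizes for each eigenvalue:
  λ = 6: 3 blocks summing to 4 forces exactly one block of size 2 and the rest size 1 → block sizes [2, 1, 1]

Assembling the blocks gives a Jordan form
J =
  [6, 1, 0, 0]
  [0, 6, 0, 0]
  [0, 0, 6, 0]
  [0, 0, 0, 6]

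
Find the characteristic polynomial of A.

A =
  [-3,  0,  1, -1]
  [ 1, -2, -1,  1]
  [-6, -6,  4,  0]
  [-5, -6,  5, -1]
x^4 + 2*x^3 - 12*x^2 - 40*x - 32

Expanding det(x·I − A) (e.g. by cofactor expansion or by noting that A is similar to its Jordan form J, which has the same characteristic polynomial as A) gives
  χ_A(x) = x^4 + 2*x^3 - 12*x^2 - 40*x - 32
which factors as (x - 4)*(x + 2)^3. The eigenvalues (with algebraic multiplicities) are λ = -2 with multiplicity 3, λ = 4 with multiplicity 1.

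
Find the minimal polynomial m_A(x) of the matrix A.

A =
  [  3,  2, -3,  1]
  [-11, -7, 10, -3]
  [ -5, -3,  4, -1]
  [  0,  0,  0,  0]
x^3

The characteristic polynomial is χ_A(x) = x^4, so the eigenvalues are known. The minimal polynomial is
  m_A(x) = Π_λ (x − λ)^{k_λ}
where k_λ is the size of the *largest* Jordan block for λ (equivalently, the smallest k with (A − λI)^k v = 0 for every generalised eigenvector v of λ).

  λ = 0: largest Jordan block has size 3, contributing (x − 0)^3

So m_A(x) = x^3 = x^3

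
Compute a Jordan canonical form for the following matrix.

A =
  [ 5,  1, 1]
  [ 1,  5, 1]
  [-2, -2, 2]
J_2(4) ⊕ J_1(4)

The characteristic polynomial is
  det(x·I − A) = x^3 - 12*x^2 + 48*x - 64 = (x - 4)^3

Eigenvalues and multiplicities (the geometric multiplicity of λ is n − rank(A − λI), which equals the number of Jordan blocks for λ):
  λ = 4: algebraic multiplicity = 3, geometric multiplicity = 2

Determining the block sizes for each eigenvalue:
  λ = 4: 2 blocks summing to 3 forces exactly one block of size 2 and the rest size 1 → block sizes [2, 1]

Assembling the blocks gives a Jordan form
J =
  [4, 1, 0]
  [0, 4, 0]
  [0, 0, 4]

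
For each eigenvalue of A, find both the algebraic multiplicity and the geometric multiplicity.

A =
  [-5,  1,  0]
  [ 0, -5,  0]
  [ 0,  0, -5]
λ = -5: alg = 3, geom = 2

Step 1 — factor the characteristic polynomial to read off the algebraic multiplicities:
  χ_A(x) = (x + 5)^3

Step 2 — compute geometric multiplicities via the rank-nullity identity g(λ) = n − rank(A − λI):
  rank(A − (-5)·I) = 1, so dim ker(A − (-5)·I) = n − 1 = 2

Summary:
  λ = -5: algebraic multiplicity = 3, geometric multiplicity = 2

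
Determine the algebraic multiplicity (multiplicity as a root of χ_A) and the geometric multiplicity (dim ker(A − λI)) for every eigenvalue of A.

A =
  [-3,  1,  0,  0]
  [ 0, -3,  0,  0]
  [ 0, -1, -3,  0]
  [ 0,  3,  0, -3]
λ = -3: alg = 4, geom = 3

Step 1 — factor the characteristic polynomial to read off the algebraic multiplicities:
  χ_A(x) = (x + 3)^4

Step 2 — compute geometric multiplicities via the rank-nullity identity g(λ) = n − rank(A − λI):
  rank(A − (-3)·I) = 1, so dim ker(A − (-3)·I) = n − 1 = 3

Summary:
  λ = -3: algebraic multiplicity = 4, geometric multiplicity = 3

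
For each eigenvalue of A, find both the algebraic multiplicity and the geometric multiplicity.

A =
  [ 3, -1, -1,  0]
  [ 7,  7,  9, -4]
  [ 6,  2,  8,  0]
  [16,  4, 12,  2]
λ = 4: alg = 2, geom = 1; λ = 6: alg = 2, geom = 2

Step 1 — factor the characteristic polynomial to read off the algebraic multiplicities:
  χ_A(x) = (x - 6)^2*(x - 4)^2

Step 2 — compute geometric multiplicities via the rank-nullity identity g(λ) = n − rank(A − λI):
  rank(A − (4)·I) = 3, so dim ker(A − (4)·I) = n − 3 = 1
  rank(A − (6)·I) = 2, so dim ker(A − (6)·I) = n − 2 = 2

Summary:
  λ = 4: algebraic multiplicity = 2, geometric multiplicity = 1
  λ = 6: algebraic multiplicity = 2, geometric multiplicity = 2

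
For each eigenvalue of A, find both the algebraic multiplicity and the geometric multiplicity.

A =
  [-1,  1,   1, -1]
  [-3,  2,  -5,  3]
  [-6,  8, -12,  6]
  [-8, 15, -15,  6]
λ = -2: alg = 3, geom = 1; λ = 1: alg = 1, geom = 1

Step 1 — factor the characteristic polynomial to read off the algebraic multiplicities:
  χ_A(x) = (x - 1)*(x + 2)^3

Step 2 — compute geometric multiplicities via the rank-nullity identity g(λ) = n − rank(A − λI):
  rank(A − (-2)·I) = 3, so dim ker(A − (-2)·I) = n − 3 = 1
  rank(A − (1)·I) = 3, so dim ker(A − (1)·I) = n − 3 = 1

Summary:
  λ = -2: algebraic multiplicity = 3, geometric multiplicity = 1
  λ = 1: algebraic multiplicity = 1, geometric multiplicity = 1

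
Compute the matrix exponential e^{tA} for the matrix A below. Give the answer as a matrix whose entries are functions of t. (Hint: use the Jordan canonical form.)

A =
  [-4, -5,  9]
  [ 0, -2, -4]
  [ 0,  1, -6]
e^{tA} =
  [exp(-4*t), -t^2*exp(-4*t)/2 - 5*t*exp(-4*t), t^2*exp(-4*t) + 9*t*exp(-4*t)]
  [0, 2*t*exp(-4*t) + exp(-4*t), -4*t*exp(-4*t)]
  [0, t*exp(-4*t), -2*t*exp(-4*t) + exp(-4*t)]

Strategy: write A = P · J · P⁻¹ where J is a Jordan canonical form, so e^{tA} = P · e^{tJ} · P⁻¹, and e^{tJ} can be computed block-by-block.

A has Jordan form
J =
  [-4,  1,  0]
  [ 0, -4,  1]
  [ 0,  0, -4]
(up to reordering of blocks).

Per-block formulas:
  For a 3×3 Jordan block J_3(-4): exp(t · J_3(-4)) = e^(-4t)·(I + t·N + (t^2/2)·N^2), where N is the 3×3 nilpotent shift.

After assembling e^{tJ} and conjugating by P, we get:

e^{tA} =
  [exp(-4*t), -t^2*exp(-4*t)/2 - 5*t*exp(-4*t), t^2*exp(-4*t) + 9*t*exp(-4*t)]
  [0, 2*t*exp(-4*t) + exp(-4*t), -4*t*exp(-4*t)]
  [0, t*exp(-4*t), -2*t*exp(-4*t) + exp(-4*t)]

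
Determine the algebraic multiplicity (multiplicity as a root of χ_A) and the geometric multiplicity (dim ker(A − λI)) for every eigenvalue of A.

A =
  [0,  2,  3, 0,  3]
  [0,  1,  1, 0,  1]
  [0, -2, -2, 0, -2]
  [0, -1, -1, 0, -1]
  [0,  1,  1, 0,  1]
λ = 0: alg = 5, geom = 3

Step 1 — factor the characteristic polynomial to read off the algebraic multiplicities:
  χ_A(x) = x^5

Step 2 — compute geometric multiplicities via the rank-nullity identity g(λ) = n − rank(A − λI):
  rank(A − (0)·I) = 2, so dim ker(A − (0)·I) = n − 2 = 3

Summary:
  λ = 0: algebraic multiplicity = 5, geometric multiplicity = 3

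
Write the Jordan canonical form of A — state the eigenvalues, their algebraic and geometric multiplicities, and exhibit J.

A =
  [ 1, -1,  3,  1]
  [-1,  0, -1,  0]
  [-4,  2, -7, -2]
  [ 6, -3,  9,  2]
J_3(-1) ⊕ J_1(-1)

The characteristic polynomial is
  det(x·I − A) = x^4 + 4*x^3 + 6*x^2 + 4*x + 1 = (x + 1)^4

Eigenvalues and multiplicities (the geometric multiplicity of λ is n − rank(A − λI), which equals the number of Jordan blocks for λ):
  λ = -1: algebraic multiplicity = 4, geometric multiplicity = 2

Determining the block sizes for each eigenvalue:
  λ = -1: with am = 4 and gm = 2, the partition is not yet determined (e.g. several partitions of 4 into 2 parts exist). Let N = A − (-1)·I. Computing rank(N^1) = 2, rank(N^2) = 1, rank(N^3) = 0; the number of blocks of size ≥ j is rank(N^{j−1}) − rank(N^j), giving [2, 1, 1]. So we have 1 block(s) of size 3, 1 block(s) of size 1 → block sizes [3, 1]

Assembling the blocks gives a Jordan form
J =
  [-1,  1,  0,  0]
  [ 0, -1,  1,  0]
  [ 0,  0, -1,  0]
  [ 0,  0,  0, -1]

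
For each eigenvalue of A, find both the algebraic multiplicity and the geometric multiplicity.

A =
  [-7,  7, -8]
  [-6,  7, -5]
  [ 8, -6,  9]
λ = 3: alg = 3, geom = 1

Step 1 — factor the characteristic polynomial to read off the algebraic multiplicities:
  χ_A(x) = (x - 3)^3

Step 2 — compute geometric multiplicities via the rank-nullity identity g(λ) = n − rank(A − λI):
  rank(A − (3)·I) = 2, so dim ker(A − (3)·I) = n − 2 = 1

Summary:
  λ = 3: algebraic multiplicity = 3, geometric multiplicity = 1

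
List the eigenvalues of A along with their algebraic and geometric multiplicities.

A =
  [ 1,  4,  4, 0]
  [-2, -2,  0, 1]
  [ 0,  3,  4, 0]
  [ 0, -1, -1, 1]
λ = 1: alg = 4, geom = 2

Step 1 — factor the characteristic polynomial to read off the algebraic multiplicities:
  χ_A(x) = (x - 1)^4

Step 2 — compute geometric multiplicities via the rank-nullity identity g(λ) = n − rank(A − λI):
  rank(A − (1)·I) = 2, so dim ker(A − (1)·I) = n − 2 = 2

Summary:
  λ = 1: algebraic multiplicity = 4, geometric multiplicity = 2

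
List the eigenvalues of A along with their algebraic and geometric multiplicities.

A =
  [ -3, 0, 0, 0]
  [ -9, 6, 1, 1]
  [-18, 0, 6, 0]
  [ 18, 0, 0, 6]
λ = -3: alg = 1, geom = 1; λ = 6: alg = 3, geom = 2

Step 1 — factor the characteristic polynomial to read off the algebraic multiplicities:
  χ_A(x) = (x - 6)^3*(x + 3)

Step 2 — compute geometric multiplicities via the rank-nullity identity g(λ) = n − rank(A − λI):
  rank(A − (-3)·I) = 3, so dim ker(A − (-3)·I) = n − 3 = 1
  rank(A − (6)·I) = 2, so dim ker(A − (6)·I) = n − 2 = 2

Summary:
  λ = -3: algebraic multiplicity = 1, geometric multiplicity = 1
  λ = 6: algebraic multiplicity = 3, geometric multiplicity = 2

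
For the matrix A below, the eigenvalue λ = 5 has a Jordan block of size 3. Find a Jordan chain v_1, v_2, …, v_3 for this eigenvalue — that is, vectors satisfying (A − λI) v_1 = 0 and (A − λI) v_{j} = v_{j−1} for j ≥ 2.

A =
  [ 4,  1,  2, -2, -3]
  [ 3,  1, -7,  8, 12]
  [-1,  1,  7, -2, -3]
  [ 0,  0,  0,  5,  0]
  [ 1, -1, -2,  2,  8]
A Jordan chain for λ = 5 of length 3:
v_1 = (-1, 4, -1, 0, 1)ᵀ
v_2 = (-1, 3, -1, 0, 1)ᵀ
v_3 = (1, 0, 0, 0, 0)ᵀ

Let N = A − (5)·I. We want v_3 with N^3 v_3 = 0 but N^2 v_3 ≠ 0; then v_{j-1} := N · v_j for j = 3, …, 2.

Pick v_3 = (1, 0, 0, 0, 0)ᵀ.
Then v_2 = N · v_3 = (-1, 3, -1, 0, 1)ᵀ.
Then v_1 = N · v_2 = (-1, 4, -1, 0, 1)ᵀ.

Sanity check: (A − (5)·I) v_1 = (0, 0, 0, 0, 0)ᵀ = 0. ✓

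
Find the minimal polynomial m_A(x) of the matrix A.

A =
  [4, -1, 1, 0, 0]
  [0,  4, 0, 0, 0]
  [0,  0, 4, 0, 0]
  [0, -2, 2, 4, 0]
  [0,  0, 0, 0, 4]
x^2 - 8*x + 16

The characteristic polynomial is χ_A(x) = (x - 4)^5, so the eigenvalues are known. The minimal polynomial is
  m_A(x) = Π_λ (x − λ)^{k_λ}
where k_λ is the size of the *largest* Jordan block for λ (equivalently, the smallest k with (A − λI)^k v = 0 for every generalised eigenvector v of λ).

  λ = 4: largest Jordan block has size 2, contributing (x − 4)^2

So m_A(x) = (x - 4)^2 = x^2 - 8*x + 16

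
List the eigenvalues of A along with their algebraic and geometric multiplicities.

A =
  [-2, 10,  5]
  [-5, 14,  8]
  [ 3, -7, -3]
λ = 3: alg = 3, geom = 1

Step 1 — factor the characteristic polynomial to read off the algebraic multiplicities:
  χ_A(x) = (x - 3)^3

Step 2 — compute geometric multiplicities via the rank-nullity identity g(λ) = n − rank(A − λI):
  rank(A − (3)·I) = 2, so dim ker(A − (3)·I) = n − 2 = 1

Summary:
  λ = 3: algebraic multiplicity = 3, geometric multiplicity = 1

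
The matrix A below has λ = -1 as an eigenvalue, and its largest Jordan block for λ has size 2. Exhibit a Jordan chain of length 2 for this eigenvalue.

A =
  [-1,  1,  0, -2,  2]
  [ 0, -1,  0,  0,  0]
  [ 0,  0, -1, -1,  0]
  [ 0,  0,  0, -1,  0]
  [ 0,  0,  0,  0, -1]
A Jordan chain for λ = -1 of length 2:
v_1 = (1, 0, 0, 0, 0)ᵀ
v_2 = (0, 1, 0, 0, 0)ᵀ

Let N = A − (-1)·I. We want v_2 with N^2 v_2 = 0 but N^1 v_2 ≠ 0; then v_{j-1} := N · v_j for j = 2, …, 2.

Pick v_2 = (0, 1, 0, 0, 0)ᵀ.
Then v_1 = N · v_2 = (1, 0, 0, 0, 0)ᵀ.

Sanity check: (A − (-1)·I) v_1 = (0, 0, 0, 0, 0)ᵀ = 0. ✓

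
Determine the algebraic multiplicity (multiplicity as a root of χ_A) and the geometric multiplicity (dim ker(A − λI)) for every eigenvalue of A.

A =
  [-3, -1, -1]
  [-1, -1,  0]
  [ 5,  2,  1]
λ = -1: alg = 3, geom = 1

Step 1 — factor the characteristic polynomial to read off the algebraic multiplicities:
  χ_A(x) = (x + 1)^3

Step 2 — compute geometric multiplicities via the rank-nullity identity g(λ) = n − rank(A − λI):
  rank(A − (-1)·I) = 2, so dim ker(A − (-1)·I) = n − 2 = 1

Summary:
  λ = -1: algebraic multiplicity = 3, geometric multiplicity = 1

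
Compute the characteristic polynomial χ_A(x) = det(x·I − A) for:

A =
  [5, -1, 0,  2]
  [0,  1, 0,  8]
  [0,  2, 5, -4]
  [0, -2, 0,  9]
x^4 - 20*x^3 + 150*x^2 - 500*x + 625

Expanding det(x·I − A) (e.g. by cofactor expansion or by noting that A is similar to its Jordan form J, which has the same characteristic polynomial as A) gives
  χ_A(x) = x^4 - 20*x^3 + 150*x^2 - 500*x + 625
which factors as (x - 5)^4. The eigenvalues (with algebraic multiplicities) are λ = 5 with multiplicity 4.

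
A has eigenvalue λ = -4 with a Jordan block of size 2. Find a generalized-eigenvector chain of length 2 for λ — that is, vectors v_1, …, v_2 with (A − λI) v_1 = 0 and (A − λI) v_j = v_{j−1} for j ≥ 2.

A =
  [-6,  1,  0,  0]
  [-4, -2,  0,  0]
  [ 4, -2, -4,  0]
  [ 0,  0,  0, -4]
A Jordan chain for λ = -4 of length 2:
v_1 = (-2, -4, 4, 0)ᵀ
v_2 = (1, 0, 0, 0)ᵀ

Let N = A − (-4)·I. We want v_2 with N^2 v_2 = 0 but N^1 v_2 ≠ 0; then v_{j-1} := N · v_j for j = 2, …, 2.

Pick v_2 = (1, 0, 0, 0)ᵀ.
Then v_1 = N · v_2 = (-2, -4, 4, 0)ᵀ.

Sanity check: (A − (-4)·I) v_1 = (0, 0, 0, 0)ᵀ = 0. ✓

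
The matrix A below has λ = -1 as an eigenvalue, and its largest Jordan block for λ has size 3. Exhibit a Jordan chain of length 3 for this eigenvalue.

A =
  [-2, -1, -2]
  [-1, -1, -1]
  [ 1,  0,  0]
A Jordan chain for λ = -1 of length 3:
v_1 = (1, 1, -1)ᵀ
v_2 = (-1, 0, 0)ᵀ
v_3 = (0, 1, 0)ᵀ

Let N = A − (-1)·I. We want v_3 with N^3 v_3 = 0 but N^2 v_3 ≠ 0; then v_{j-1} := N · v_j for j = 3, …, 2.

Pick v_3 = (0, 1, 0)ᵀ.
Then v_2 = N · v_3 = (-1, 0, 0)ᵀ.
Then v_1 = N · v_2 = (1, 1, -1)ᵀ.

Sanity check: (A − (-1)·I) v_1 = (0, 0, 0)ᵀ = 0. ✓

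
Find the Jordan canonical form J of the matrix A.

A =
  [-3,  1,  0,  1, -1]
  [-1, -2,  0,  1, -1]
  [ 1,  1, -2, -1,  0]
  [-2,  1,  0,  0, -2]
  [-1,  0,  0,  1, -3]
J_3(-2) ⊕ J_2(-2)

The characteristic polynomial is
  det(x·I − A) = x^5 + 10*x^4 + 40*x^3 + 80*x^2 + 80*x + 32 = (x + 2)^5

Eigenvalues and multiplicities (the geometric multiplicity of λ is n − rank(A − λI), which equals the number of Jordan blocks for λ):
  λ = -2: algebraic multiplicity = 5, geometric multiplicity = 2

Determining the block sizes for each eigenvalue:
  λ = -2: with am = 5 and gm = 2, the partition is not yet determined (e.g. several partitions of 5 into 2 parts exist). Let N = A − (-2)·I. Computing rank(N^1) = 3, rank(N^2) = 1, rank(N^3) = 0; the number of blocks of size ≥ j is rank(N^{j−1}) − rank(N^j), giving [2, 2, 1]. So we have 1 block(s) of size 3, 1 block(s) of size 2 → block sizes [3, 2]

Assembling the blocks gives a Jordan form
J =
  [-2,  1,  0,  0,  0]
  [ 0, -2,  1,  0,  0]
  [ 0,  0, -2,  0,  0]
  [ 0,  0,  0, -2,  1]
  [ 0,  0,  0,  0, -2]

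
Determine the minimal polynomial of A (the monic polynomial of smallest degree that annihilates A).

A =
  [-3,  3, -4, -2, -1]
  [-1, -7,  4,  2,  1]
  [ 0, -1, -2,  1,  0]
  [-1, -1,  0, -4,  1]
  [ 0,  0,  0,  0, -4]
x^2 + 8*x + 16

The characteristic polynomial is χ_A(x) = (x + 4)^5, so the eigenvalues are known. The minimal polynomial is
  m_A(x) = Π_λ (x − λ)^{k_λ}
where k_λ is the size of the *largest* Jordan block for λ (equivalently, the smallest k with (A − λI)^k v = 0 for every generalised eigenvector v of λ).

  λ = -4: largest Jordan block has size 2, contributing (x + 4)^2

So m_A(x) = (x + 4)^2 = x^2 + 8*x + 16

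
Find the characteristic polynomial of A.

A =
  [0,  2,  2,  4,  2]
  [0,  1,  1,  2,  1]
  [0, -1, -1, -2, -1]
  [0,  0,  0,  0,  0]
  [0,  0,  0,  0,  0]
x^5

Expanding det(x·I − A) (e.g. by cofactor expansion or by noting that A is similar to its Jordan form J, which has the same characteristic polynomial as A) gives
  χ_A(x) = x^5
which factors as x^5. The eigenvalues (with algebraic multiplicities) are λ = 0 with multiplicity 5.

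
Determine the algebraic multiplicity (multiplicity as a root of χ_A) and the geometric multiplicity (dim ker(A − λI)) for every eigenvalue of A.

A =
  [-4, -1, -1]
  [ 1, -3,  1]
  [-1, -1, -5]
λ = -4: alg = 3, geom = 1

Step 1 — factor the characteristic polynomial to read off the algebraic multiplicities:
  χ_A(x) = (x + 4)^3

Step 2 — compute geometric multiplicities via the rank-nullity identity g(λ) = n − rank(A − λI):
  rank(A − (-4)·I) = 2, so dim ker(A − (-4)·I) = n − 2 = 1

Summary:
  λ = -4: algebraic multiplicity = 3, geometric multiplicity = 1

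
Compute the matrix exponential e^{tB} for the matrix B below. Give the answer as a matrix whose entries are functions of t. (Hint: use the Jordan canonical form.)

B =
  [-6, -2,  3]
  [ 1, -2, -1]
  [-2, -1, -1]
e^{tB} =
  [t^2*exp(-3*t)/2 - 3*t*exp(-3*t) + exp(-3*t), t^2*exp(-3*t)/2 - 2*t*exp(-3*t), -t^2*exp(-3*t)/2 + 3*t*exp(-3*t)]
  [t*exp(-3*t), t*exp(-3*t) + exp(-3*t), -t*exp(-3*t)]
  [t^2*exp(-3*t)/2 - 2*t*exp(-3*t), t^2*exp(-3*t)/2 - t*exp(-3*t), -t^2*exp(-3*t)/2 + 2*t*exp(-3*t) + exp(-3*t)]

Strategy: write B = P · J · P⁻¹ where J is a Jordan canonical form, so e^{tB} = P · e^{tJ} · P⁻¹, and e^{tJ} can be computed block-by-block.

B has Jordan form
J =
  [-3,  1,  0]
  [ 0, -3,  1]
  [ 0,  0, -3]
(up to reordering of blocks).

Per-block formulas:
  For a 3×3 Jordan block J_3(-3): exp(t · J_3(-3)) = e^(-3t)·(I + t·N + (t^2/2)·N^2), where N is the 3×3 nilpotent shift.

After assembling e^{tJ} and conjugating by P, we get:

e^{tB} =
  [t^2*exp(-3*t)/2 - 3*t*exp(-3*t) + exp(-3*t), t^2*exp(-3*t)/2 - 2*t*exp(-3*t), -t^2*exp(-3*t)/2 + 3*t*exp(-3*t)]
  [t*exp(-3*t), t*exp(-3*t) + exp(-3*t), -t*exp(-3*t)]
  [t^2*exp(-3*t)/2 - 2*t*exp(-3*t), t^2*exp(-3*t)/2 - t*exp(-3*t), -t^2*exp(-3*t)/2 + 2*t*exp(-3*t) + exp(-3*t)]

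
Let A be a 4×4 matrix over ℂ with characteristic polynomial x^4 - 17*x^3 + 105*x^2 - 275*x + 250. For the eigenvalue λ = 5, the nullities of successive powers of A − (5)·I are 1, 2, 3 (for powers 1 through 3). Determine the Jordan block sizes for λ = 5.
Block sizes for λ = 5: [3]

From the dimensions of kernels of powers, the number of Jordan blocks of size at least j is d_j − d_{j−1} where d_j = dim ker(N^j) (with d_0 = 0). Computing the differences gives [1, 1, 1].
The number of blocks of size exactly k is (#blocks of size ≥ k) − (#blocks of size ≥ k + 1), so the partition is: 1 block(s) of size 3.
In nonincreasing order the block sizes are [3].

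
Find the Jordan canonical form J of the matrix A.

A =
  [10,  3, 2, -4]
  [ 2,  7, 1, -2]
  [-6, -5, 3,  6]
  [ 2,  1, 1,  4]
J_3(6) ⊕ J_1(6)

The characteristic polynomial is
  det(x·I − A) = x^4 - 24*x^3 + 216*x^2 - 864*x + 1296 = (x - 6)^4

Eigenvalues and multiplicities (the geometric multiplicity of λ is n − rank(A − λI), which equals the number of Jordan blocks for λ):
  λ = 6: algebraic multiplicity = 4, geometric multiplicity = 2

Determining the block sizes for each eigenvalue:
  λ = 6: with am = 4 and gm = 2, the partition is not yet determined (e.g. several partitions of 4 into 2 parts exist). Let N = A − (6)·I. Computing rank(N^1) = 2, rank(N^2) = 1, rank(N^3) = 0; the number of blocks of size ≥ j is rank(N^{j−1}) − rank(N^j), giving [2, 1, 1]. So we have 1 block(s) of size 3, 1 block(s) of size 1 → block sizes [3, 1]

Assembling the blocks gives a Jordan form
J =
  [6, 1, 0, 0]
  [0, 6, 1, 0]
  [0, 0, 6, 0]
  [0, 0, 0, 6]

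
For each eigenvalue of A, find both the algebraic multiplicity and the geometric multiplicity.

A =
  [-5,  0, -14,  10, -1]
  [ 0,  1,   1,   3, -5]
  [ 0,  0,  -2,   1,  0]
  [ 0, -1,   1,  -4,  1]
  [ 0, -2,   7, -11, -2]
λ = -5: alg = 1, geom = 1; λ = -4: alg = 1, geom = 1; λ = -1: alg = 3, geom = 1

Step 1 — factor the characteristic polynomial to read off the algebraic multiplicities:
  χ_A(x) = (x + 1)^3*(x + 4)*(x + 5)

Step 2 — compute geometric multiplicities via the rank-nullity identity g(λ) = n − rank(A − λI):
  rank(A − (-5)·I) = 4, so dim ker(A − (-5)·I) = n − 4 = 1
  rank(A − (-4)·I) = 4, so dim ker(A − (-4)·I) = n − 4 = 1
  rank(A − (-1)·I) = 4, so dim ker(A − (-1)·I) = n − 4 = 1

Summary:
  λ = -5: algebraic multiplicity = 1, geometric multiplicity = 1
  λ = -4: algebraic multiplicity = 1, geometric multiplicity = 1
  λ = -1: algebraic multiplicity = 3, geometric multiplicity = 1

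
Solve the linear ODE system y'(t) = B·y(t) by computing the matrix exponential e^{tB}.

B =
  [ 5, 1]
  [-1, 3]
e^{tB} =
  [t*exp(4*t) + exp(4*t), t*exp(4*t)]
  [-t*exp(4*t), -t*exp(4*t) + exp(4*t)]

Strategy: write B = P · J · P⁻¹ where J is a Jordan canonical form, so e^{tB} = P · e^{tJ} · P⁻¹, and e^{tJ} can be computed block-by-block.

B has Jordan form
J =
  [4, 1]
  [0, 4]
(up to reordering of blocks).

Per-block formulas:
  For a 2×2 Jordan block J_2(4): exp(t · J_2(4)) = e^(4t)·(I + t·N), where N is the 2×2 nilpotent shift.

After assembling e^{tJ} and conjugating by P, we get:

e^{tB} =
  [t*exp(4*t) + exp(4*t), t*exp(4*t)]
  [-t*exp(4*t), -t*exp(4*t) + exp(4*t)]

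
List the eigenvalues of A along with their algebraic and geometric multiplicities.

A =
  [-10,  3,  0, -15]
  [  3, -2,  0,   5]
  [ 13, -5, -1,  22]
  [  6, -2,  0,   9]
λ = -1: alg = 4, geom = 2

Step 1 — factor the characteristic polynomial to read off the algebraic multiplicities:
  χ_A(x) = (x + 1)^4

Step 2 — compute geometric multiplicities via the rank-nullity identity g(λ) = n − rank(A − λI):
  rank(A − (-1)·I) = 2, so dim ker(A − (-1)·I) = n − 2 = 2

Summary:
  λ = -1: algebraic multiplicity = 4, geometric multiplicity = 2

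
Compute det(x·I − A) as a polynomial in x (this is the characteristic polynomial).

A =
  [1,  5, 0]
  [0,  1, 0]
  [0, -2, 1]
x^3 - 3*x^2 + 3*x - 1

Expanding det(x·I − A) (e.g. by cofactor expansion or by noting that A is similar to its Jordan form J, which has the same characteristic polynomial as A) gives
  χ_A(x) = x^3 - 3*x^2 + 3*x - 1
which factors as (x - 1)^3. The eigenvalues (with algebraic multiplicities) are λ = 1 with multiplicity 3.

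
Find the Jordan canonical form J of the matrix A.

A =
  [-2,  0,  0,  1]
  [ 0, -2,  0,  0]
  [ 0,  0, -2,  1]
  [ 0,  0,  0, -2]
J_2(-2) ⊕ J_1(-2) ⊕ J_1(-2)

The characteristic polynomial is
  det(x·I − A) = x^4 + 8*x^3 + 24*x^2 + 32*x + 16 = (x + 2)^4

Eigenvalues and multiplicities (the geometric multiplicity of λ is n − rank(A − λI), which equals the number of Jordan blocks for λ):
  λ = -2: algebraic multiplicity = 4, geometric multiplicity = 3

Determining the block sizes for each eigenvalue:
  λ = -2: 3 blocks summing to 4 forces exactly one block of size 2 and the rest size 1 → block sizes [2, 1, 1]

Assembling the blocks gives a Jordan form
J =
  [-2,  1,  0,  0]
  [ 0, -2,  0,  0]
  [ 0,  0, -2,  0]
  [ 0,  0,  0, -2]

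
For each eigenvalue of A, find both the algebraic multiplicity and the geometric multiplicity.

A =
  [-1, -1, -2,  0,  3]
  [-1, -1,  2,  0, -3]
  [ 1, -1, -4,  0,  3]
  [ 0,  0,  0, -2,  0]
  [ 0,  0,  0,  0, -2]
λ = -2: alg = 5, geom = 4

Step 1 — factor the characteristic polynomial to read off the algebraic multiplicities:
  χ_A(x) = (x + 2)^5

Step 2 — compute geometric multiplicities via the rank-nullity identity g(λ) = n − rank(A − λI):
  rank(A − (-2)·I) = 1, so dim ker(A − (-2)·I) = n − 1 = 4

Summary:
  λ = -2: algebraic multiplicity = 5, geometric multiplicity = 4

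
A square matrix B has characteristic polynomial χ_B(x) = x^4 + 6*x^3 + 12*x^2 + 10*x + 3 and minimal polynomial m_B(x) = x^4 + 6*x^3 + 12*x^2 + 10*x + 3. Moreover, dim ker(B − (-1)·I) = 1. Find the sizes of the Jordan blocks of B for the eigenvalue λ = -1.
Block sizes for λ = -1: [3]

Step 1 — from the characteristic polynomial, algebraic multiplicity of λ = -1 is 3. From dim ker(B − (-1)·I) = 1, there are exactly 1 Jordan blocks for λ = -1.
Step 2 — from the minimal polynomial, the factor (x + 1)^3 tells us the largest block for λ = -1 has size 3.
Step 3 — with total size 3, 1 blocks, and largest block 3, the block sizes (in nonincreasing order) are [3].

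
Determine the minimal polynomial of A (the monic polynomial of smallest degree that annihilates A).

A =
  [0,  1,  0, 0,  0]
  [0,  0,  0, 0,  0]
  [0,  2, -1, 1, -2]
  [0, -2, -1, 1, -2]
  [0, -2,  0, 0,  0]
x^2

The characteristic polynomial is χ_A(x) = x^5, so the eigenvalues are known. The minimal polynomial is
  m_A(x) = Π_λ (x − λ)^{k_λ}
where k_λ is the size of the *largest* Jordan block for λ (equivalently, the smallest k with (A − λI)^k v = 0 for every generalised eigenvector v of λ).

  λ = 0: largest Jordan block has size 2, contributing (x − 0)^2

So m_A(x) = x^2 = x^2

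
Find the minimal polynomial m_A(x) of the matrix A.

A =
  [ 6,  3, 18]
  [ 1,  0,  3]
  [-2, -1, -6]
x^3

The characteristic polynomial is χ_A(x) = x^3, so the eigenvalues are known. The minimal polynomial is
  m_A(x) = Π_λ (x − λ)^{k_λ}
where k_λ is the size of the *largest* Jordan block for λ (equivalently, the smallest k with (A − λI)^k v = 0 for every generalised eigenvector v of λ).

  λ = 0: largest Jordan block has size 3, contributing (x − 0)^3

So m_A(x) = x^3 = x^3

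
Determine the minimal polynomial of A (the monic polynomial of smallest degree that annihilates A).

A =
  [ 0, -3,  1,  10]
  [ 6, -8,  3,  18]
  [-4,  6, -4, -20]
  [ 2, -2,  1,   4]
x^3 + 6*x^2 + 12*x + 8

The characteristic polynomial is χ_A(x) = (x + 2)^4, so the eigenvalues are known. The minimal polynomial is
  m_A(x) = Π_λ (x − λ)^{k_λ}
where k_λ is the size of the *largest* Jordan block for λ (equivalently, the smallest k with (A − λI)^k v = 0 for every generalised eigenvector v of λ).

  λ = -2: largest Jordan block has size 3, contributing (x + 2)^3

So m_A(x) = (x + 2)^3 = x^3 + 6*x^2 + 12*x + 8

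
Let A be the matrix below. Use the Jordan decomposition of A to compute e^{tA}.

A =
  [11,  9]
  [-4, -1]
e^{tA} =
  [6*t*exp(5*t) + exp(5*t), 9*t*exp(5*t)]
  [-4*t*exp(5*t), -6*t*exp(5*t) + exp(5*t)]

Strategy: write A = P · J · P⁻¹ where J is a Jordan canonical form, so e^{tA} = P · e^{tJ} · P⁻¹, and e^{tJ} can be computed block-by-block.

A has Jordan form
J =
  [5, 1]
  [0, 5]
(up to reordering of blocks).

Per-block formulas:
  For a 2×2 Jordan block J_2(5): exp(t · J_2(5)) = e^(5t)·(I + t·N), where N is the 2×2 nilpotent shift.

After assembling e^{tJ} and conjugating by P, we get:

e^{tA} =
  [6*t*exp(5*t) + exp(5*t), 9*t*exp(5*t)]
  [-4*t*exp(5*t), -6*t*exp(5*t) + exp(5*t)]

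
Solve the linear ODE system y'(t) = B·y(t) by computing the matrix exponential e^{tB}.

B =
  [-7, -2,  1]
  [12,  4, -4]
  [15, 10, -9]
e^{tB} =
  [-3*t*exp(-4*t) + exp(-4*t), -2*t*exp(-4*t), t*exp(-4*t)]
  [12*t*exp(-4*t), 8*t*exp(-4*t) + exp(-4*t), -4*t*exp(-4*t)]
  [15*t*exp(-4*t), 10*t*exp(-4*t), -5*t*exp(-4*t) + exp(-4*t)]

Strategy: write B = P · J · P⁻¹ where J is a Jordan canonical form, so e^{tB} = P · e^{tJ} · P⁻¹, and e^{tJ} can be computed block-by-block.

B has Jordan form
J =
  [-4,  1,  0]
  [ 0, -4,  0]
  [ 0,  0, -4]
(up to reordering of blocks).

Per-block formulas:
  For a 2×2 Jordan block J_2(-4): exp(t · J_2(-4)) = e^(-4t)·(I + t·N), where N is the 2×2 nilpotent shift.
  For a 1×1 block at λ = -4: exp(t · [-4]) = [e^(-4t)].

After assembling e^{tJ} and conjugating by P, we get:

e^{tB} =
  [-3*t*exp(-4*t) + exp(-4*t), -2*t*exp(-4*t), t*exp(-4*t)]
  [12*t*exp(-4*t), 8*t*exp(-4*t) + exp(-4*t), -4*t*exp(-4*t)]
  [15*t*exp(-4*t), 10*t*exp(-4*t), -5*t*exp(-4*t) + exp(-4*t)]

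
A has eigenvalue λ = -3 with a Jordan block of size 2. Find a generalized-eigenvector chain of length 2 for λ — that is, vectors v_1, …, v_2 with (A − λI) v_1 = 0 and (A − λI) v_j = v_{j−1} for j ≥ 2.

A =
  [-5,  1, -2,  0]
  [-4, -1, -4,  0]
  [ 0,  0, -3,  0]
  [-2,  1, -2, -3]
A Jordan chain for λ = -3 of length 2:
v_1 = (-2, -4, 0, -2)ᵀ
v_2 = (1, 0, 0, 0)ᵀ

Let N = A − (-3)·I. We want v_2 with N^2 v_2 = 0 but N^1 v_2 ≠ 0; then v_{j-1} := N · v_j for j = 2, …, 2.

Pick v_2 = (1, 0, 0, 0)ᵀ.
Then v_1 = N · v_2 = (-2, -4, 0, -2)ᵀ.

Sanity check: (A − (-3)·I) v_1 = (0, 0, 0, 0)ᵀ = 0. ✓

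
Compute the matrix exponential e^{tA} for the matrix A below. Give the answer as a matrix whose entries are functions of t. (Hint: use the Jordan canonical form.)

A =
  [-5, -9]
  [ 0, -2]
e^{tA} =
  [exp(-5*t), -3*exp(-2*t) + 3*exp(-5*t)]
  [0, exp(-2*t)]

Strategy: write A = P · J · P⁻¹ where J is a Jordan canonical form, so e^{tA} = P · e^{tJ} · P⁻¹, and e^{tJ} can be computed block-by-block.

A has Jordan form
J =
  [-5,  0]
  [ 0, -2]
(up to reordering of blocks).

Per-block formulas:
  For a 1×1 block at λ = -5: exp(t · [-5]) = [e^(-5t)].
  For a 1×1 block at λ = -2: exp(t · [-2]) = [e^(-2t)].

After assembling e^{tJ} and conjugating by P, we get:

e^{tA} =
  [exp(-5*t), -3*exp(-2*t) + 3*exp(-5*t)]
  [0, exp(-2*t)]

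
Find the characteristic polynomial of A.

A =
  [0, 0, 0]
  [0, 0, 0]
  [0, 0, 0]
x^3

Expanding det(x·I − A) (e.g. by cofactor expansion or by noting that A is similar to its Jordan form J, which has the same characteristic polynomial as A) gives
  χ_A(x) = x^3
which factors as x^3. The eigenvalues (with algebraic multiplicities) are λ = 0 with multiplicity 3.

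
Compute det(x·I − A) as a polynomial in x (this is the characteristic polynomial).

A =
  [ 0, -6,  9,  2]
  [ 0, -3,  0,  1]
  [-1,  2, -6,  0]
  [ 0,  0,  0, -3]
x^4 + 12*x^3 + 54*x^2 + 108*x + 81

Expanding det(x·I − A) (e.g. by cofactor expansion or by noting that A is similar to its Jordan form J, which has the same characteristic polynomial as A) gives
  χ_A(x) = x^4 + 12*x^3 + 54*x^2 + 108*x + 81
which factors as (x + 3)^4. The eigenvalues (with algebraic multiplicities) are λ = -3 with multiplicity 4.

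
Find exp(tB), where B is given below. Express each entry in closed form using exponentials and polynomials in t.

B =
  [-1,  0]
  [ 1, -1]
e^{tB} =
  [exp(-t), 0]
  [t*exp(-t), exp(-t)]

Strategy: write B = P · J · P⁻¹ where J is a Jordan canonical form, so e^{tB} = P · e^{tJ} · P⁻¹, and e^{tJ} can be computed block-by-block.

B has Jordan form
J =
  [-1,  1]
  [ 0, -1]
(up to reordering of blocks).

Per-block formulas:
  For a 2×2 Jordan block J_2(-1): exp(t · J_2(-1)) = e^(-1t)·(I + t·N), where N is the 2×2 nilpotent shift.

After assembling e^{tJ} and conjugating by P, we get:

e^{tB} =
  [exp(-t), 0]
  [t*exp(-t), exp(-t)]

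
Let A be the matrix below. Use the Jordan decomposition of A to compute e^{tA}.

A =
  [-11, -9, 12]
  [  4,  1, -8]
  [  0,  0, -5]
e^{tA} =
  [-6*t*exp(-5*t) + exp(-5*t), -9*t*exp(-5*t), 12*t*exp(-5*t)]
  [4*t*exp(-5*t), 6*t*exp(-5*t) + exp(-5*t), -8*t*exp(-5*t)]
  [0, 0, exp(-5*t)]

Strategy: write A = P · J · P⁻¹ where J is a Jordan canonical form, so e^{tA} = P · e^{tJ} · P⁻¹, and e^{tJ} can be computed block-by-block.

A has Jordan form
J =
  [-5,  1,  0]
  [ 0, -5,  0]
  [ 0,  0, -5]
(up to reordering of blocks).

Per-block formulas:
  For a 1×1 block at λ = -5: exp(t · [-5]) = [e^(-5t)].
  For a 2×2 Jordan block J_2(-5): exp(t · J_2(-5)) = e^(-5t)·(I + t·N), where N is the 2×2 nilpotent shift.

After assembling e^{tJ} and conjugating by P, we get:

e^{tA} =
  [-6*t*exp(-5*t) + exp(-5*t), -9*t*exp(-5*t), 12*t*exp(-5*t)]
  [4*t*exp(-5*t), 6*t*exp(-5*t) + exp(-5*t), -8*t*exp(-5*t)]
  [0, 0, exp(-5*t)]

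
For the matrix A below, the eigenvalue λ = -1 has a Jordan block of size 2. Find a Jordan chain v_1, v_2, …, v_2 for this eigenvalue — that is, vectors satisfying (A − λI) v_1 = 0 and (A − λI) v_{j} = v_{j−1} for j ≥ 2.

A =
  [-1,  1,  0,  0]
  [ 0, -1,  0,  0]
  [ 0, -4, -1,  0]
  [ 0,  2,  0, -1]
A Jordan chain for λ = -1 of length 2:
v_1 = (1, 0, -4, 2)ᵀ
v_2 = (0, 1, 0, 0)ᵀ

Let N = A − (-1)·I. We want v_2 with N^2 v_2 = 0 but N^1 v_2 ≠ 0; then v_{j-1} := N · v_j for j = 2, …, 2.

Pick v_2 = (0, 1, 0, 0)ᵀ.
Then v_1 = N · v_2 = (1, 0, -4, 2)ᵀ.

Sanity check: (A − (-1)·I) v_1 = (0, 0, 0, 0)ᵀ = 0. ✓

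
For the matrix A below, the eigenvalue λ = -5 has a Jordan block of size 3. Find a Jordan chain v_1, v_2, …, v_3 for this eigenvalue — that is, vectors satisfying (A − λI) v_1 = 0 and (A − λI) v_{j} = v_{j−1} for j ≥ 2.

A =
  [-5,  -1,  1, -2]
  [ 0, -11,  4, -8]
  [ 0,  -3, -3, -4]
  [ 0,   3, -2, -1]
A Jordan chain for λ = -5 of length 3:
v_1 = (-3, 0, 0, 0)ᵀ
v_2 = (-1, -6, -3, 3)ᵀ
v_3 = (0, 1, 0, 0)ᵀ

Let N = A − (-5)·I. We want v_3 with N^3 v_3 = 0 but N^2 v_3 ≠ 0; then v_{j-1} := N · v_j for j = 3, …, 2.

Pick v_3 = (0, 1, 0, 0)ᵀ.
Then v_2 = N · v_3 = (-1, -6, -3, 3)ᵀ.
Then v_1 = N · v_2 = (-3, 0, 0, 0)ᵀ.

Sanity check: (A − (-5)·I) v_1 = (0, 0, 0, 0)ᵀ = 0. ✓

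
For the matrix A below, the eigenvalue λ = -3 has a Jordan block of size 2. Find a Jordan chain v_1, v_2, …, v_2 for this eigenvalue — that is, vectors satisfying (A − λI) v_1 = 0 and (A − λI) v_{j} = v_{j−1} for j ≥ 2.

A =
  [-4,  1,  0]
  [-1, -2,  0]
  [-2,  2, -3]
A Jordan chain for λ = -3 of length 2:
v_1 = (-1, -1, -2)ᵀ
v_2 = (1, 0, 0)ᵀ

Let N = A − (-3)·I. We want v_2 with N^2 v_2 = 0 but N^1 v_2 ≠ 0; then v_{j-1} := N · v_j for j = 2, …, 2.

Pick v_2 = (1, 0, 0)ᵀ.
Then v_1 = N · v_2 = (-1, -1, -2)ᵀ.

Sanity check: (A − (-3)·I) v_1 = (0, 0, 0)ᵀ = 0. ✓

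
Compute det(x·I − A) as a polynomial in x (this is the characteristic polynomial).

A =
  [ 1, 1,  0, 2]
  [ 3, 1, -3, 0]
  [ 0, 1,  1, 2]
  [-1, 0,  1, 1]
x^4 - 4*x^3 + 6*x^2 - 4*x + 1

Expanding det(x·I − A) (e.g. by cofactor expansion or by noting that A is similar to its Jordan form J, which has the same characteristic polynomial as A) gives
  χ_A(x) = x^4 - 4*x^3 + 6*x^2 - 4*x + 1
which factors as (x - 1)^4. The eigenvalues (with algebraic multiplicities) are λ = 1 with multiplicity 4.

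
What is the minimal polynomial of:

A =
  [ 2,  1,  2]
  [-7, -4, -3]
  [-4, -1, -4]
x^3 + 6*x^2 + 12*x + 8

The characteristic polynomial is χ_A(x) = (x + 2)^3, so the eigenvalues are known. The minimal polynomial is
  m_A(x) = Π_λ (x − λ)^{k_λ}
where k_λ is the size of the *largest* Jordan block for λ (equivalently, the smallest k with (A − λI)^k v = 0 for every generalised eigenvector v of λ).

  λ = -2: largest Jordan block has size 3, contributing (x + 2)^3

So m_A(x) = (x + 2)^3 = x^3 + 6*x^2 + 12*x + 8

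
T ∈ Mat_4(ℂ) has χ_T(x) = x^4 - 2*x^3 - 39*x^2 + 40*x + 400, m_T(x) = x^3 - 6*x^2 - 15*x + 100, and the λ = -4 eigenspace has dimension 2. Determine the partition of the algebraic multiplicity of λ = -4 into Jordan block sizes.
Block sizes for λ = -4: [1, 1]

Step 1 — from the characteristic polynomial, algebraic multiplicity of λ = -4 is 2. From dim ker(T − (-4)·I) = 2, there are exactly 2 Jordan blocks for λ = -4.
Step 2 — from the minimal polynomial, the factor (x + 4) tells us the largest block for λ = -4 has size 1.
Step 3 — with total size 2, 2 blocks, and largest block 1, the block sizes (in nonincreasing order) are [1, 1].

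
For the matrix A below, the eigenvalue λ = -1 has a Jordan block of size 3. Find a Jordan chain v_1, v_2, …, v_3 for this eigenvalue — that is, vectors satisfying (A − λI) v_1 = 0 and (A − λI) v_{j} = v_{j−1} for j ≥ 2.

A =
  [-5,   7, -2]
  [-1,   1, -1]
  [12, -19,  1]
A Jordan chain for λ = -1 of length 3:
v_1 = (-15, -10, -5)ᵀ
v_2 = (-4, -1, 12)ᵀ
v_3 = (1, 0, 0)ᵀ

Let N = A − (-1)·I. We want v_3 with N^3 v_3 = 0 but N^2 v_3 ≠ 0; then v_{j-1} := N · v_j for j = 3, …, 2.

Pick v_3 = (1, 0, 0)ᵀ.
Then v_2 = N · v_3 = (-4, -1, 12)ᵀ.
Then v_1 = N · v_2 = (-15, -10, -5)ᵀ.

Sanity check: (A − (-1)·I) v_1 = (0, 0, 0)ᵀ = 0. ✓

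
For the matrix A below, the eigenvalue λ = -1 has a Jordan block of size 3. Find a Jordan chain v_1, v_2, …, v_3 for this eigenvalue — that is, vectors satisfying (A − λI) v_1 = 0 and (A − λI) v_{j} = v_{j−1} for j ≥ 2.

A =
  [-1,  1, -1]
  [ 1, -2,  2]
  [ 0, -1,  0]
A Jordan chain for λ = -1 of length 3:
v_1 = (1, -1, -1)ᵀ
v_2 = (0, 1, 0)ᵀ
v_3 = (1, 0, 0)ᵀ

Let N = A − (-1)·I. We want v_3 with N^3 v_3 = 0 but N^2 v_3 ≠ 0; then v_{j-1} := N · v_j for j = 3, …, 2.

Pick v_3 = (1, 0, 0)ᵀ.
Then v_2 = N · v_3 = (0, 1, 0)ᵀ.
Then v_1 = N · v_2 = (1, -1, -1)ᵀ.

Sanity check: (A − (-1)·I) v_1 = (0, 0, 0)ᵀ = 0. ✓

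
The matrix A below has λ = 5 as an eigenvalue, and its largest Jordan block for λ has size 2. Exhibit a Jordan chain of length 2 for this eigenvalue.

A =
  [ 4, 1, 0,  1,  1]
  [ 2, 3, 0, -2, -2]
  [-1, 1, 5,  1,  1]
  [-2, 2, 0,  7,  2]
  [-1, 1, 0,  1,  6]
A Jordan chain for λ = 5 of length 2:
v_1 = (-1, 2, -1, -2, -1)ᵀ
v_2 = (1, 0, 0, 0, 0)ᵀ

Let N = A − (5)·I. We want v_2 with N^2 v_2 = 0 but N^1 v_2 ≠ 0; then v_{j-1} := N · v_j for j = 2, …, 2.

Pick v_2 = (1, 0, 0, 0, 0)ᵀ.
Then v_1 = N · v_2 = (-1, 2, -1, -2, -1)ᵀ.

Sanity check: (A − (5)·I) v_1 = (0, 0, 0, 0, 0)ᵀ = 0. ✓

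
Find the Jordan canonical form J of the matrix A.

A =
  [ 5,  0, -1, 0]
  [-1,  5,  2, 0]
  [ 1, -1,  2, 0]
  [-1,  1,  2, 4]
J_3(4) ⊕ J_1(4)

The characteristic polynomial is
  det(x·I − A) = x^4 - 16*x^3 + 96*x^2 - 256*x + 256 = (x - 4)^4

Eigenvalues and multiplicities (the geometric multiplicity of λ is n − rank(A − λI), which equals the number of Jordan blocks for λ):
  λ = 4: algebraic multiplicity = 4, geometric multiplicity = 2

Determining the block sizes for each eigenvalue:
  λ = 4: with am = 4 and gm = 2, the partition is not yet determined (e.g. several partitions of 4 into 2 parts exist). Let N = A − (4)·I. Computing rank(N^1) = 2, rank(N^2) = 1, rank(N^3) = 0; the number of blocks of size ≥ j is rank(N^{j−1}) − rank(N^j), giving [2, 1, 1]. So we have 1 block(s) of size 3, 1 block(s) of size 1 → block sizes [3, 1]

Assembling the blocks gives a Jordan form
J =
  [4, 1, 0, 0]
  [0, 4, 1, 0]
  [0, 0, 4, 0]
  [0, 0, 0, 4]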